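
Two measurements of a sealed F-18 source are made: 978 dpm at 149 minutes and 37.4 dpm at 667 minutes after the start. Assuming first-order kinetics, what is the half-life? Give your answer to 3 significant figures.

110 minutes

Over Δt = 667 − 149 = 518 minutes, the level fell by a factor of 978/37.4 ≈ 26.15.
n = log₂(26.15) ≈ 4.7087 half-lives, so t½ = 518/4.7087 ≈ 110.01 minutes.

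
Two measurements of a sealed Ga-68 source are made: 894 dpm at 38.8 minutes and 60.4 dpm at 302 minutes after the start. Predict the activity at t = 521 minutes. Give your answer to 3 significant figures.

6.42 dpm

Over Δt = 302 − 38.8 = 263.2 minutes, the level fell by a factor of 894/60.4 ≈ 14.801.
n = log₂(14.801) ≈ 3.8877 half-lives, so t½ = 263.2/3.8877 ≈ 67.701 minutes.
From t = 302 to t = 521: 60.4 × (1/2)^((521−302)/67.701) ≈ 6.4161 dpm.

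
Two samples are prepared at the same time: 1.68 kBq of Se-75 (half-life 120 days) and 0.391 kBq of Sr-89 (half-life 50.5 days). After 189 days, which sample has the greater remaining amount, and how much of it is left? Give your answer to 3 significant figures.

Se-75: 1.68 × (1/2)^1.575 ≈ 0.56388 kBq.
Sr-89: 0.391 × (1/2)^3.7426 ≈ 0.029211 kBq.
Se-75 has more remaining, at ≈ 0.56388 kBq.

Se-75, 0.564 kBq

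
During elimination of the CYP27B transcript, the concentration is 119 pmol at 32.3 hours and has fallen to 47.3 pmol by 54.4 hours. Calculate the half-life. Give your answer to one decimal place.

Over Δt = 54.4 − 32.3 = 22.1 hours, the level fell by a factor of 119/47.3 ≈ 2.5159.
n = log₂(2.5159) ≈ 1.331 half-lives, so t½ = 22.1/1.331 ≈ 16.603 hours.

16.6 hours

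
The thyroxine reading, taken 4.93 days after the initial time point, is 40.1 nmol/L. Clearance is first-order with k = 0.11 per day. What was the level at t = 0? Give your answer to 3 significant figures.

69.0 nmol/L

t½ = ln 2 / k = 0.69315 / 0.11 ≈ 6.3013 days.
Number of half-lives elapsed: n = 4.93/6.3013 ≈ 0.78237.
A₀ = A × 2^n = 40.1 × 2^0.78237 = 40.1 × 1.72 ≈ 68.97 nmol/L.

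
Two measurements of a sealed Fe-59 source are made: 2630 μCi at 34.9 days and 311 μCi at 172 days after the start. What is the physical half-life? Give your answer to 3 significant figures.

Over Δt = 172 − 34.9 = 137.1 days, the level fell by a factor of 2630/311 ≈ 8.4566.
n = log₂(8.4566) ≈ 3.0801 half-lives, so t½ = 137.1/3.0801 ≈ 44.512 days.

44.5 days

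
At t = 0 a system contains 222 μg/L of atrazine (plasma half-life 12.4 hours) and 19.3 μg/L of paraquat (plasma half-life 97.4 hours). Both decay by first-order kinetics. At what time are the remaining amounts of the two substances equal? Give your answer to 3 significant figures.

50.1 hours

Set 222·(1/2)^(t/12.4) = 19.3·(1/2)^(t/97.4).
Taking log₂: log₂(222/19.3) = t·(1/12.4 − 1/97.4).
log₂(11.503) = 3.5239; 1/12.4 − 1/97.4 = 0.070378.
t = 3.5239 / 0.070378 ≈ 50.071 hours.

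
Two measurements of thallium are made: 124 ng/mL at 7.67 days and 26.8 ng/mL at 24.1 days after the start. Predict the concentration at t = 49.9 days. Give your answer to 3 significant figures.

2.42 ng/mL

Over Δt = 24.1 − 7.67 = 16.43 days, the level fell by a factor of 124/26.8 ≈ 4.6269.
n = log₂(4.6269) ≈ 2.21 half-lives, so t½ = 16.43/2.21 ≈ 7.4343 days.
From t = 24.1 to t = 49.9: 26.8 × (1/2)^((49.9−24.1)/7.4343) ≈ 2.4179 ng/mL.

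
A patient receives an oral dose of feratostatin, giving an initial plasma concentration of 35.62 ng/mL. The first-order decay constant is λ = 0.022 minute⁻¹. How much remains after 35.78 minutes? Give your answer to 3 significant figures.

t½ = ln 2 / λ = 0.69315 / 0.022 ≈ 31.507 minutes.
Number of half-lives: n = 35.78/31.507 ≈ 1.1356.
Remaining = 35.62 × (1/2)^1.1356 = 35.62 × 0.45514 ≈ 16.212 ng/mL.

16.2 ng/mL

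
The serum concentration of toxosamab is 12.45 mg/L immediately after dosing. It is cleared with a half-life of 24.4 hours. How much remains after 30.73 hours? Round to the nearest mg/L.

5 mg/L

Number of half-lives: n = 30.73/24.4 ≈ 1.2594.
Remaining = 12.45 × (1/2)^1.2594 = 12.45 × 0.41771 ≈ 5.2005 mg/L.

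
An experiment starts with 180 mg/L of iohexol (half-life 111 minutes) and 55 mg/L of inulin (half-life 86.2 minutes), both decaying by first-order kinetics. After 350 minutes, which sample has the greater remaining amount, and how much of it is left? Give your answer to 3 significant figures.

iohexol: 180 × (1/2)^3.1532 ≈ 20.234 mg/L.
inulin: 55 × (1/2)^4.0603 ≈ 3.2967 mg/L.
Iohexol has more remaining, at ≈ 20.234 mg/L.

iohexol, 20.2 mg/L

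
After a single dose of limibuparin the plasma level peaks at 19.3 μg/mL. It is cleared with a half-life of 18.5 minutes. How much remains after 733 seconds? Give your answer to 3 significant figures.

12.2 μg/mL

Convert the elapsed time: 733 seconds = 12.2167 minutes.
Number of half-lives: n = 12.2167/18.5 ≈ 0.66036.
Remaining = 19.3 × (1/2)^0.66036 = 19.3 × 0.63272 ≈ 12.212 μg/mL.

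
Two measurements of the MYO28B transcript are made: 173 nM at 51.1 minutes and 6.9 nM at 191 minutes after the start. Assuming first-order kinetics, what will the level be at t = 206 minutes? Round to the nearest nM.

5 nM

Over Δt = 191 − 51.1 = 139.9 minutes, the level fell by a factor of 173/6.9 ≈ 25.072.
n = log₂(25.072) ≈ 4.648 half-lives, so t½ = 139.9/4.648 ≈ 30.099 minutes.
From t = 191 to t = 206: 6.9 × (1/2)^((206−191)/30.099) ≈ 4.8846 nM.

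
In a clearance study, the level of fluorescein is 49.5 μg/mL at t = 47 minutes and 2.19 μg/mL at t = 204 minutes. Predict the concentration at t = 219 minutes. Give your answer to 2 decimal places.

Over Δt = 204 − 47 = 157 minutes, the level fell by a factor of 49.5/2.19 ≈ 22.603.
n = log₂(22.603) ≈ 4.4984 half-lives, so t½ = 157/4.4984 ≈ 34.901 minutes.
From t = 204 to t = 219: 2.19 × (1/2)^((219−204)/34.901) ≈ 1.6258 μg/mL.

1.63 μg/mL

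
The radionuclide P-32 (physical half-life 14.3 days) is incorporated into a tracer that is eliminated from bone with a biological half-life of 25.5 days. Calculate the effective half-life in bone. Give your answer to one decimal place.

1/t_eff = 1/t_phys + 1/t_biol = 1/14.3 + 1/25.5 = 0.10915 per day.
t_eff = 14.3 × 25.5 / (14.3 + 25.5) ≈ 9.1621 days.

9.2 days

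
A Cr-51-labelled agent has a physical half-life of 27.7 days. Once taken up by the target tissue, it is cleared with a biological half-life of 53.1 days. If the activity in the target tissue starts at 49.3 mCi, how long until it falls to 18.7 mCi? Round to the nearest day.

1/t_eff = 1/t_phys + 1/t_biol = 1/27.7 + 1/53.1 = 0.054933 per day.
t_eff = 27.7 × 53.1 / (27.7 + 53.1) ≈ 18.204 days.
n = log₂(49.3/18.7) ≈ 1.3985; t = 1.3985 × 18.204 ≈ 25.459 days.

25 days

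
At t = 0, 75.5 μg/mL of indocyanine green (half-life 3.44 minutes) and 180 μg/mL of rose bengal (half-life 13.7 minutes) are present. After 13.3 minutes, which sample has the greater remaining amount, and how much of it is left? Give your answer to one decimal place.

indocyanine green: 75.5 × (1/2)^3.8663 ≈ 5.177 μg/mL.
rose bengal: 180 × (1/2)^0.9708 ≈ 91.84 μg/mL.
Rose bengal has more remaining, at ≈ 91.84 μg/mL.

rose bengal, 91.8 μg/mL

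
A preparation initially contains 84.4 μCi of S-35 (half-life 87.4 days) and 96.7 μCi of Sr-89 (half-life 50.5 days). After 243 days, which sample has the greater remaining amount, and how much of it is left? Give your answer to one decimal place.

S-35, 12.3 μCi

S-35: 84.4 × (1/2)^2.7803 ≈ 12.285 μCi.
Sr-89: 96.7 × (1/2)^4.8119 ≈ 3.4428 μCi.
S-35 has more remaining, at ≈ 12.285 μCi.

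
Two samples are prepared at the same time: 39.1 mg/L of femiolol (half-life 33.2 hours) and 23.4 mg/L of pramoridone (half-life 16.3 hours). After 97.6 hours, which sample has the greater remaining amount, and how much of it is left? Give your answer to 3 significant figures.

femiolol: 39.1 × (1/2)^2.9398 ≈ 5.0959 mg/L.
pramoridone: 23.4 × (1/2)^5.9877 ≈ 0.36875 mg/L.
Femiolol has more remaining, at ≈ 5.0959 mg/L.

femiolol, 5.10 mg/L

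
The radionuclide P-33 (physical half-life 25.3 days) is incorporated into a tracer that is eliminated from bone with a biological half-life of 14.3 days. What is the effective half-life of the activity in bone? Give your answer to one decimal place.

1/t_eff = 1/t_phys + 1/t_biol = 1/25.3 + 1/14.3 = 0.10946 per day.
t_eff = 25.3 × 14.3 / (25.3 + 14.3) ≈ 9.1361 days.

9.1 days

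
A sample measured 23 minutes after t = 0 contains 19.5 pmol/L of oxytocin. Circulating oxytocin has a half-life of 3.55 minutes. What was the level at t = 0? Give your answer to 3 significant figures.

Number of half-lives elapsed: n = 23/3.55 ≈ 6.4789.
A₀ = A × 2^n = 19.5 × 2^6.4789 = 19.5 × 89.194 ≈ 1739.3 pmol/L.

1740 pmol/L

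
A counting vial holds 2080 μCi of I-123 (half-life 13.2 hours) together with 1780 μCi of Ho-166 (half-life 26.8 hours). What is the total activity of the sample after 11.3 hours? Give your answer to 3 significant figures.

2480 μCi

I-123: 2080 × (1/2)^(11.3/13.2) = 2080 × (1/2)^0.85606 ≈ 1149.1 μCi.
Ho-166: 1780 × (1/2)^(11.3/26.8) = 1780 × (1/2)^0.42164 ≈ 1328.9 μCi.
Total = 1149.1 + 1328.9 ≈ 2478 μCi.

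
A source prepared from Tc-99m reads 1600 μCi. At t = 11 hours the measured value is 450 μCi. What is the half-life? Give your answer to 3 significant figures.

6.01 hours

A/A₀ = 450/1600 ≈ 0.28125.
n = log₂(3.5556) ≈ 1.8301 half-lives elapsed in 11 hours.
t½ = 11/1.8301 ≈ 6.0107 hours.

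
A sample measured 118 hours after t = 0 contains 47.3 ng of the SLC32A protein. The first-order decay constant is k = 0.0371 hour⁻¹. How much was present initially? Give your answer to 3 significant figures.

t½ = ln 2 / k = 0.69315 / 0.0371 ≈ 18.683 hours.
Number of half-lives elapsed: n = 118/18.683 ≈ 6.3158.
A₀ = A × 2^n = 47.3 × 2^6.3158 = 47.3 × 79.663 ≈ 3768 ng.

3770 ng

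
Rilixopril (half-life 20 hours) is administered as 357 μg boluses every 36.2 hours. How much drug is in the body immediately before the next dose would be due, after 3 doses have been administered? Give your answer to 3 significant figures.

139 μg

The 3 doses were given 108.6, 72.4, 36.2 hours ago.
Total = 357·(1/2)^(108.6/20) + 357·(1/2)^(72.4/20) + 357·(1/2)^(36.2/20)
      = 8.2809 + 29.036 + 101.81 ≈ 139.13 μg.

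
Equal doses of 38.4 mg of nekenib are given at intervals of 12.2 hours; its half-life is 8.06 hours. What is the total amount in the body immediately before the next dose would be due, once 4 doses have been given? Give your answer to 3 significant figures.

20.4 mg

The 4 doses were given 48.8, 36.6, 24.4, 12.2 hours ago.
Total = 38.4·(1/2)^(48.8/8.06) + 38.4·(1/2)^(36.6/8.06) + 38.4·(1/2)^(24.4/8.06) + 38.4·(1/2)^(12.2/8.06)
      = 0.57772 + 1.6496 + 4.71 + 13.449 ≈ 20.386 mg.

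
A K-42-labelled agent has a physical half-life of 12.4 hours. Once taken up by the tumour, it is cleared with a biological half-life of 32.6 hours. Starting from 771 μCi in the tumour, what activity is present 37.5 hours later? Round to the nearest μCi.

43 μCi

1/t_eff = 1/t_phys + 1/t_biol = 1/12.4 + 1/32.6 = 0.11132 per hour.
t_eff = 12.4 × 32.6 / (12.4 + 32.6) ≈ 8.9831 hours.
Remaining = 771 × (1/2)^(37.5/8.9831) = 771 × (1/2)^4.1745 ≈ 42.698 μCi.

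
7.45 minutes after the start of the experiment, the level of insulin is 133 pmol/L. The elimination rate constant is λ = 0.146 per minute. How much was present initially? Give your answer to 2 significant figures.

t½ = ln 2 / λ = 0.69315 / 0.146 ≈ 4.7476 minutes.
Number of half-lives elapsed: n = 7.45/4.7476 ≈ 1.5692.
A₀ = A × 2^n = 133 × 2^1.5692 = 133 × 2.9674 ≈ 394.67 pmol/L.

390 pmol/L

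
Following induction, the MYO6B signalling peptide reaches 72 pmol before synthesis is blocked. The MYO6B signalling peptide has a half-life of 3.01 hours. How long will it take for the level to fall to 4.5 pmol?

4.5/72 = 1/16, so 4 half-lives have elapsed.
t = 4 × 3.01 = 12.04 hours.

12.04 hours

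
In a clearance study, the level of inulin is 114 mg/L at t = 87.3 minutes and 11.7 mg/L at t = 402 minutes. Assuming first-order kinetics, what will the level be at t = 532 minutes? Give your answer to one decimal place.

4.6 mg/L

Over Δt = 402 − 87.3 = 314.7 minutes, the level fell by a factor of 114/11.7 ≈ 9.7436.
n = log₂(9.7436) ≈ 3.2845 half-lives, so t½ = 314.7/3.2845 ≈ 95.815 minutes.
From t = 402 to t = 532: 11.7 × (1/2)^((532−402)/95.815) ≈ 4.5683 mg/L.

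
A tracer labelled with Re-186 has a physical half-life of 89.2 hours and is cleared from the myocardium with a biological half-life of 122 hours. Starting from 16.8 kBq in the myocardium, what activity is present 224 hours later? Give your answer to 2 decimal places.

1/t_eff = 1/t_phys + 1/t_biol = 1/89.2 + 1/122 = 0.019407 per hour.
t_eff = 89.2 × 122 / (89.2 + 122) ≈ 51.527 hours.
Remaining = 16.8 × (1/2)^(224/51.527) = 16.8 × (1/2)^4.3473 ≈ 0.82537 kBq.

0.83 kBq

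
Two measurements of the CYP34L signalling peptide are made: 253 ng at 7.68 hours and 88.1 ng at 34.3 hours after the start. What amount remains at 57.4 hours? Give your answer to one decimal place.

35.3 ng

Over Δt = 34.3 − 7.68 = 26.62 hours, the level fell by a factor of 253/88.1 ≈ 2.8717.
n = log₂(2.8717) ≈ 1.5219 half-lives, so t½ = 26.62/1.5219 ≈ 17.491 hours.
From t = 34.3 to t = 57.4: 88.1 × (1/2)^((57.4−34.3)/17.491) ≈ 35.271 ng.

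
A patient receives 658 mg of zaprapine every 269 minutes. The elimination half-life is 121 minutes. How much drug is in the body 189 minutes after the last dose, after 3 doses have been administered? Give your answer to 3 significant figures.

The 3 doses were given 727, 458, 189 minutes ago.
Total = 658·(1/2)^(727/121) + 658·(1/2)^(458/121) + 658·(1/2)^(189/121)
      = 10.223 + 47.73 + 222.85 ≈ 280.81 mg.

281 mg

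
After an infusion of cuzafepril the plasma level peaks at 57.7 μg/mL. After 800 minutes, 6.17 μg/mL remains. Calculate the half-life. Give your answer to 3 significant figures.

A/A₀ = 6.17/57.7 ≈ 0.10693.
n = log₂(9.3517) ≈ 3.2252 half-lives elapsed in 800 minutes.
t½ = 800/3.2252 ≈ 248.04 minutes.

248 minutes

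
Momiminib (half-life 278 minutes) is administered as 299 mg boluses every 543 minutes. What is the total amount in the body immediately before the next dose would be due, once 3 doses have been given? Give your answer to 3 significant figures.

102 mg

The 3 doses were given 1629, 1086, 543 minutes ago.
Total = 299·(1/2)^(1629/278) + 299·(1/2)^(1086/278) + 299·(1/2)^(543/278)
      = 5.149 + 19.939 + 77.213 ≈ 102.3 mg.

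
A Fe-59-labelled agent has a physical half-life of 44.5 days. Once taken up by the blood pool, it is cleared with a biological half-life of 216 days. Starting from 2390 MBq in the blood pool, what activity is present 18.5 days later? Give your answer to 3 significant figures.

1690 MBq

1/t_eff = 1/t_phys + 1/t_biol = 1/44.5 + 1/216 = 0.027102 per day.
t_eff = 44.5 × 216 / (44.5 + 216) ≈ 36.898 days.
Remaining = 2390 × (1/2)^(18.5/36.898) = 2390 × (1/2)^0.50138 ≈ 1688.4 MBq.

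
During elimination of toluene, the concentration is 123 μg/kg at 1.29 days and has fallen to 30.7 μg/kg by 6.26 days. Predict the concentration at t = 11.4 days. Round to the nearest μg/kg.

7 μg/kg

Over Δt = 6.26 − 1.29 = 4.97 days, the level fell by a factor of 123/30.7 ≈ 4.0065.
n = log₂(4.0065) ≈ 2.0023 half-lives, so t½ = 4.97/2.0023 ≈ 2.4821 days.
From t = 6.26 to t = 11.4: 30.7 × (1/2)^((11.4−6.26)/2.4821) ≈ 7.3072 μg/kg.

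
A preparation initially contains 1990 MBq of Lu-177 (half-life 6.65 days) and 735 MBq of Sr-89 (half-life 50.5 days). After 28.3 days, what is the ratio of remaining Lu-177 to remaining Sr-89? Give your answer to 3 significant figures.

Lu-177: 1990 × (1/2)^(28.3/6.65) = 1990 × (1/2)^4.2556 ≈ 104.18 MBq.
Sr-89: 735 × (1/2)^(28.3/50.5) = 735 × (1/2)^0.5604 ≈ 498.42 MBq.
Ratio ≈ 104.18 / 498.42 ≈ 0.20902.

0.209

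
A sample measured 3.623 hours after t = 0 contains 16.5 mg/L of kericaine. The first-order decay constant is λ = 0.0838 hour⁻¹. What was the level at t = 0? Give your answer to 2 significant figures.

t½ = ln 2 / λ = 0.69315 / 0.0838 ≈ 8.2714 hours.
Number of half-lives elapsed: n = 3.623/8.2714 ≈ 0.43801.
A₀ = A × 2^n = 16.5 × 2^0.43801 = 16.5 × 1.3547 ≈ 22.353 mg/L.

22 mg/L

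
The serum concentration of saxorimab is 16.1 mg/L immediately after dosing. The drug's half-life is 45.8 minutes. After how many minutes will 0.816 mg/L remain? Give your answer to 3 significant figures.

197 minutes

Fraction remaining = 0.816/16.1 ≈ 0.050683.
n = log₂(16.1/0.816) = ln(19.73)/ln 2 ≈ 4.3023 half-lives.
t = n × t½ = 4.3023 × 45.8 ≈ 197.05 minutes.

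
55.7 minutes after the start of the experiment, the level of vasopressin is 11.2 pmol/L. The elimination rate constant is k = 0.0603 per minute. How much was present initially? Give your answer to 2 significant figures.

t½ = ln 2 / k = 0.69315 / 0.0603 ≈ 11.495 minutes.
Number of half-lives elapsed: n = 55.7/11.495 ≈ 4.8456.
A₀ = A × 2^n = 11.2 × 2^4.8456 = 11.2 × 28.752 ≈ 322.02 pmol/L.

320 pmol/L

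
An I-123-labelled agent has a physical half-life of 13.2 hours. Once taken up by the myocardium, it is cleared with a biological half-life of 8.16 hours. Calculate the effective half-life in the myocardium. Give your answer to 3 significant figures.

1/t_eff = 1/t_phys + 1/t_biol = 1/13.2 + 1/8.16 = 0.19831 per hour.
t_eff = 13.2 × 8.16 / (13.2 + 8.16) ≈ 5.0427 hours.

5.04 hours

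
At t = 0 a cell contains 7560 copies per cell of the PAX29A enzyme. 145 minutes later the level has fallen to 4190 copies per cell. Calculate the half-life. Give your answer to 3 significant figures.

A/A₀ = 4190/7560 ≈ 0.55423.
n = log₂(1.8043) ≈ 0.85144 half-lives elapsed in 145 minutes.
t½ = 145/0.85144 ≈ 170.3 minutes.

170 minutes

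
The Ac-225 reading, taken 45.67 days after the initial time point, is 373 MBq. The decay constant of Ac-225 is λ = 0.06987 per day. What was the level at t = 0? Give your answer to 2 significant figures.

9100 MBq

t½ = ln 2 / λ = 0.69315 / 0.06987 ≈ 9.9205 days.
Number of half-lives elapsed: n = 45.67/9.9205 ≈ 4.6036.
A₀ = A × 2^n = 373 × 2^4.6036 = 373 × 24.312 ≈ 9068.3 MBq.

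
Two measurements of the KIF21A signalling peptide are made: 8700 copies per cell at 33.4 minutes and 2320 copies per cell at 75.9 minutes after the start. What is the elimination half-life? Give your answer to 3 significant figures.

22.3 minutes

Over Δt = 75.9 − 33.4 = 42.5 minutes, the level fell by a factor of 8700/2320 ≈ 3.75.
n = log₂(3.75) ≈ 1.9069 half-lives, so t½ = 42.5/1.9069 ≈ 22.288 minutes.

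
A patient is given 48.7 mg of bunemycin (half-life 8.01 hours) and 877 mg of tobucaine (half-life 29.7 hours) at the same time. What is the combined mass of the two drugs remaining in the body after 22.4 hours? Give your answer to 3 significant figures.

bunemycin: 48.7 × (1/2)^(22.4/8.01) = 48.7 × (1/2)^2.7965 ≈ 7.0097 mg.
tobucaine: 877 × (1/2)^(22.4/29.7) = 877 × (1/2)^0.75421 ≈ 519.95 mg.
Total = 7.0097 + 519.95 ≈ 526.96 mg.

527 mg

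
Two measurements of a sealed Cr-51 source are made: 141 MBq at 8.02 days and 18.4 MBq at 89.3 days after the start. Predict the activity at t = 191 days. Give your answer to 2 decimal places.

Over Δt = 89.3 − 8.02 = 81.28 days, the level fell by a factor of 141/18.4 ≈ 7.663.
n = log₂(7.663) ≈ 2.9379 half-lives, so t½ = 81.28/2.9379 ≈ 27.666 days.
From t = 89.3 to t = 191: 18.4 × (1/2)^((191−89.3)/27.666) ≈ 1.4396 MBq.

1.44 MBq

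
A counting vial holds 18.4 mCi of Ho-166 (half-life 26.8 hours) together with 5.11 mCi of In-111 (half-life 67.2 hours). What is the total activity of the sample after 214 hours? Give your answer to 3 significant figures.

0.635 mCi

Ho-166: 18.4 × (1/2)^(214/26.8) = 18.4 × (1/2)^7.9851 ≈ 0.072622 mCi.
In-111: 5.11 × (1/2)^(214/67.2) = 5.11 × (1/2)^3.1845 ≈ 0.56206 mCi.
Total = 0.072622 + 0.56206 ≈ 0.63468 mCi.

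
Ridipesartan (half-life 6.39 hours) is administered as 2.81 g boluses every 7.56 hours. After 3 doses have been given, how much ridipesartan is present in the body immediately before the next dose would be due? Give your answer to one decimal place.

2.0 g

The 3 doses were given 22.68, 15.12, 7.56 hours ago.
Total = 2.81·(1/2)^(22.68/6.39) + 2.81·(1/2)^(15.12/6.39) + 2.81·(1/2)^(7.56/6.39)
      = 0.24003 + 0.54502 + 1.2375 ≈ 2.0226 g.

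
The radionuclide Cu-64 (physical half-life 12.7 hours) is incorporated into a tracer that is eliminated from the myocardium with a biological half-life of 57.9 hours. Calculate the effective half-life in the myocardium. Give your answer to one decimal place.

10.4 hours

1/t_eff = 1/t_phys + 1/t_biol = 1/12.7 + 1/57.9 = 0.096011 per hour.
t_eff = 12.7 × 57.9 / (12.7 + 57.9) ≈ 10.415 hours.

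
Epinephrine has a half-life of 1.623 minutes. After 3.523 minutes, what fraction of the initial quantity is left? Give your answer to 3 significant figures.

0.222

n = 3.523/1.623 ≈ 2.1707 half-lives.
Fraction remaining = (1/2)^2.1707 ≈ 0.22211.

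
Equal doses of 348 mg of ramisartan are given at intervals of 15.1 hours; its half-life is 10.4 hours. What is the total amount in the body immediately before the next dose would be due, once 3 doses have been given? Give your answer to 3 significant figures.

191 mg

The 3 doses were given 45.3, 30.2, 15.1 hours ago.
Total = 348·(1/2)^(45.3/10.4) + 348·(1/2)^(30.2/10.4) + 348·(1/2)^(15.1/10.4)
      = 16.997 + 46.498 + 127.21 ≈ 190.7 mg.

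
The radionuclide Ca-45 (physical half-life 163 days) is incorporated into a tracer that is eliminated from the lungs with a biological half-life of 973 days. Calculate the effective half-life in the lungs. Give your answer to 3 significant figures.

1/t_eff = 1/t_phys + 1/t_biol = 1/163 + 1/973 = 0.0071627 per day.
t_eff = 163 × 973 / (163 + 973) ≈ 139.61 days.

140 days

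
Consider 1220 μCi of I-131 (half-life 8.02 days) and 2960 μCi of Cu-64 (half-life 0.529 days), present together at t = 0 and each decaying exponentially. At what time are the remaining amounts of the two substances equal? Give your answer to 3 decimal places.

Set 1220·(1/2)^(t/8.02) = 2960·(1/2)^(t/0.529).
Taking log₂: log₂(1220/2960) = t·(1/8.02 − 1/0.529).
log₂(0.41216) = -1.2787; 1/8.02 − 1/0.529 = -1.7657.
t = -1.2787 / -1.7657 ≈ 0.72421 days.

0.724 days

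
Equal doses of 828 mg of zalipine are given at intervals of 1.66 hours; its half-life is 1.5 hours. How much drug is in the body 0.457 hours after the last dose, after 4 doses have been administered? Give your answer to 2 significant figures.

The 4 doses were given 5.437, 3.777, 2.117, 0.457 hours ago.
Total = 828·(1/2)^(5.437/1.5) + 828·(1/2)^(3.777/1.5) + 828·(1/2)^(2.117/1.5) + 828·(1/2)^(0.457/1.5)
      = 67.127 + 144.56 + 311.3 + 670.37 ≈ 1193.4 mg.

1200 mg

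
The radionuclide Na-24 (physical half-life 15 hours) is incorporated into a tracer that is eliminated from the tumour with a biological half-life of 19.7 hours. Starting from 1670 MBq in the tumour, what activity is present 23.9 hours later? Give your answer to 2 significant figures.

240 MBq

1/t_eff = 1/t_phys + 1/t_biol = 1/15 + 1/19.7 = 0.11743 per hour.
t_eff = 15 × 19.7 / (15 + 19.7) ≈ 8.5159 hours.
Remaining = 1670 × (1/2)^(23.9/8.5159) = 1670 × (1/2)^2.8065 ≈ 238.71 MBq.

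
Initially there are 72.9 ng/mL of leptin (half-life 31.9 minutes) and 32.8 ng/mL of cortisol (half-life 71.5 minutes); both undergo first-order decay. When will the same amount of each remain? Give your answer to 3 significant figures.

66.4 minutes

Set 72.9·(1/2)^(t/31.9) = 32.8·(1/2)^(t/71.5).
Taking log₂: log₂(72.9/32.8) = t·(1/31.9 − 1/71.5).
log₂(2.2226) = 1.1522; 1/31.9 − 1/71.5 = 0.017362.
t = 1.1522 / 0.017362 ≈ 66.365 minutes.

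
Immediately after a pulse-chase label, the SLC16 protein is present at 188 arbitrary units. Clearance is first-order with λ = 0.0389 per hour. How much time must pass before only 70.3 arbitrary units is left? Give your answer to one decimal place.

25.3 hours

t½ = ln 2 / λ = 0.69315 / 0.0389 ≈ 17.819 hours.
Fraction remaining = 70.3/188 ≈ 0.37394.
n = log₂(188/70.3) = ln(2.6743)/ln 2 ≈ 1.4191 half-lives.
t = n × t½ = 1.4191 × 17.819 ≈ 25.287 hours.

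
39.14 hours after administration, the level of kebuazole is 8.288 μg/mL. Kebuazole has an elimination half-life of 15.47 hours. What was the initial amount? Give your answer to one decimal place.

Number of half-lives elapsed: n = 39.14/15.47 ≈ 2.5301.
A₀ = A × 2^n = 8.288 × 2^2.5301 = 8.288 × 5.7759 ≈ 47.871 μg/mL.

47.9 μg/mL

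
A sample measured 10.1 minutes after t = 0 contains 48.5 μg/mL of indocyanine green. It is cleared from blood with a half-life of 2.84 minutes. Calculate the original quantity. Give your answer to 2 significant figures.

Number of half-lives elapsed: n = 10.1/2.84 ≈ 3.5563.
A₀ = A × 2^n = 48.5 × 2^3.5563 = 48.5 × 11.764 ≈ 570.57 μg/mL.

570 μg/mL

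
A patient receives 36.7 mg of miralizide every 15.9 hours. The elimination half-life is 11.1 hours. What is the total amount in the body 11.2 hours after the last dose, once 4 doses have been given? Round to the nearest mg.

28 mg

The 4 doses were given 58.9, 43, 27.1, 11.2 hours ago.
Total = 36.7·(1/2)^(58.9/11.1) + 36.7·(1/2)^(43/11.1) + 36.7·(1/2)^(27.1/11.1) + 36.7·(1/2)^(11.2/11.1)
      = 0.92749 + 2.5033 + 6.7565 + 18.236 ≈ 28.423 mg.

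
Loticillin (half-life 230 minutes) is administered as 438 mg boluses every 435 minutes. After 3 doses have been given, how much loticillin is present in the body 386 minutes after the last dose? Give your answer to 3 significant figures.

184 mg

The 3 doses were given 1256, 821, 386 minutes ago.
Total = 438·(1/2)^(1256/230) + 438·(1/2)^(821/230) + 438·(1/2)^(386/230)
      = 9.9446 + 36.892 + 136.86 ≈ 183.69 mg.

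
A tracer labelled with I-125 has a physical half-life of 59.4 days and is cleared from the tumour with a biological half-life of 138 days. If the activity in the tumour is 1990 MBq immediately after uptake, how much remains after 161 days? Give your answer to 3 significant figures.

135 MBq

1/t_eff = 1/t_phys + 1/t_biol = 1/59.4 + 1/138 = 0.024081 per day.
t_eff = 59.4 × 138 / (59.4 + 138) ≈ 41.526 days.
Remaining = 1990 × (1/2)^(161/41.526) = 1990 × (1/2)^3.8771 ≈ 135.43 MBq.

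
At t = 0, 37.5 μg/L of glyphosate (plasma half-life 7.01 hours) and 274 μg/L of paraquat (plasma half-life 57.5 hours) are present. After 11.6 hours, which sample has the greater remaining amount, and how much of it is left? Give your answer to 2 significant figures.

glyphosate: 37.5 × (1/2)^1.6548 ≈ 11.909 μg/L.
paraquat: 274 × (1/2)^0.20174 ≈ 238.24 μg/L.
Paraquat has more remaining, at ≈ 238.24 μg/L.

paraquat, 240 μg/L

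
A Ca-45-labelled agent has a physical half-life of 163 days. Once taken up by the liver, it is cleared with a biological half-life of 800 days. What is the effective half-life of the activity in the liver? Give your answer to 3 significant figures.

1/t_eff = 1/t_phys + 1/t_biol = 1/163 + 1/800 = 0.007385 per day.
t_eff = 163 × 800 / (163 + 800) ≈ 135.41 days.

135 days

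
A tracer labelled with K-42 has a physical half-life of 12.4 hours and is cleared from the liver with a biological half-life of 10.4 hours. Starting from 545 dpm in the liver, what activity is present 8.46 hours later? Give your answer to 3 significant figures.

193 dpm

1/t_eff = 1/t_phys + 1/t_biol = 1/12.4 + 1/10.4 = 0.1768 per hour.
t_eff = 12.4 × 10.4 / (12.4 + 10.4) ≈ 5.6561 hours.
Remaining = 545 × (1/2)^(8.46/5.6561) = 545 × (1/2)^1.4957 ≈ 193.26 dpm.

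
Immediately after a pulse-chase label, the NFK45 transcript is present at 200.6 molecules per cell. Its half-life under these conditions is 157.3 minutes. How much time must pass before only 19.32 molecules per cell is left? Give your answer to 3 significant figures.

531 minutes

Fraction remaining = 19.32/200.6 ≈ 0.096311.
n = log₂(200.6/19.32) = ln(10.383)/ln 2 ≈ 3.3762 half-lives.
t = n × t½ = 3.3762 × 157.3 ≈ 531.07 minutes.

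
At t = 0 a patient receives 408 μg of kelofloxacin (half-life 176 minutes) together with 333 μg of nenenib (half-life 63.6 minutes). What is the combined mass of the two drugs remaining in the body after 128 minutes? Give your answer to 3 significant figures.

kelofloxacin: 408 × (1/2)^(128/176) = 408 × (1/2)^0.72727 ≈ 246.45 μg.
nenenib: 333 × (1/2)^(128/63.6) = 333 × (1/2)^2.0126 ≈ 82.527 μg.
Total = 246.45 + 82.527 ≈ 328.98 μg.

329 μg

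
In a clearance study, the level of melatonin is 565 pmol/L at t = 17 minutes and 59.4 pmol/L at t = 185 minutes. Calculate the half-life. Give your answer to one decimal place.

51.7 minutes

Over Δt = 185 − 17 = 168 minutes, the level fell by a factor of 565/59.4 ≈ 9.5118.
n = log₂(9.5118) ≈ 3.2497 half-lives, so t½ = 168/3.2497 ≈ 51.697 minutes.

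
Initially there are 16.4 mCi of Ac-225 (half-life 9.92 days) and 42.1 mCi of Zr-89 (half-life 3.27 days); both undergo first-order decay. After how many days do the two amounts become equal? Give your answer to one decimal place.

Set 16.4·(1/2)^(t/9.92) = 42.1·(1/2)^(t/3.27).
Taking log₂: log₂(16.4/42.1) = t·(1/9.92 − 1/3.27).
log₂(0.38955) = -1.3601; 1/9.92 − 1/3.27 = -0.205.
t = -1.3601 / -0.205 ≈ 6.6346 days.

6.6 days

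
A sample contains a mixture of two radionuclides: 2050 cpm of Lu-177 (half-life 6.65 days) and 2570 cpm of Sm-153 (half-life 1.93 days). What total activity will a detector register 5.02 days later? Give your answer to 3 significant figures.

Lu-177: 2050 × (1/2)^(5.02/6.65) = 2050 × (1/2)^0.75489 ≈ 1214.8 cpm.
Sm-153: 2570 × (1/2)^(5.02/1.93) = 2570 × (1/2)^2.601 ≈ 423.59 cpm.
Total = 1214.8 + 423.59 ≈ 1638.4 cpm.

1640 cpm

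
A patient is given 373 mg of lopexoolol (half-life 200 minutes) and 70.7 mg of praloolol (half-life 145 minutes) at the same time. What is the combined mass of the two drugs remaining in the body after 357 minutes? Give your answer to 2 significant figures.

lopexoolol: 373 × (1/2)^(357/200) = 373 × (1/2)^1.785 ≈ 108.24 mg.
praloolol: 70.7 × (1/2)^(357/145) = 70.7 × (1/2)^2.4621 ≈ 12.831 mg.
Total = 108.24 + 12.831 ≈ 121.07 mg.

120 mg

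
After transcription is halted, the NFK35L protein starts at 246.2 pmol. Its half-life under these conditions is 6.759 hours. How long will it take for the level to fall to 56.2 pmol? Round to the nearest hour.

14 hours

Fraction remaining = 56.2/246.2 ≈ 0.22827.
n = log₂(246.2/56.2) = ln(4.3808)/ln 2 ≈ 2.1312 half-lives.
t = n × t½ = 2.1312 × 6.759 ≈ 14.405 hours.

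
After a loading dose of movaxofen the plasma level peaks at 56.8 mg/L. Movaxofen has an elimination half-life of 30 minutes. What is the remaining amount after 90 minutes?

7.1 mg/L

Elapsed time is 3 half-lives (90/30).
Each half-life halves the amount: 56.8 × (1/2)^3 = 56.8/8 = 7.1 mg/L.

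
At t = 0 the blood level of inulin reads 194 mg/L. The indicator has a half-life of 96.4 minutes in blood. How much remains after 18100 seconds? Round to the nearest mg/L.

22 mg/L

Convert the elapsed time: 18100 seconds = 301.667 minutes.
Number of half-lives: n = 301.667/96.4 ≈ 3.1293.
Remaining = 194 × (1/2)^3.1293 = 194 × 0.11428 ≈ 22.171 mg/L.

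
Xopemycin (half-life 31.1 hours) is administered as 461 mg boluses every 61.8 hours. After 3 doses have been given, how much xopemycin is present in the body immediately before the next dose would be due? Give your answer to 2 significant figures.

150 mg

The 3 doses were given 185.4, 123.6, 61.8 hours ago.
Total = 461·(1/2)^(185.4/31.1) + 461·(1/2)^(123.6/31.1) + 461·(1/2)^(61.8/31.1)
      = 7.3984 + 29.331 + 116.28 ≈ 153.01 mg.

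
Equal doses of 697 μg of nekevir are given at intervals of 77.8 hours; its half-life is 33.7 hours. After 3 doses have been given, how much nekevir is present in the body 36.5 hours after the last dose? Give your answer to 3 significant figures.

The 3 doses were given 192.1, 114.3, 36.5 hours ago.
Total = 697·(1/2)^(192.1/33.7) + 697·(1/2)^(114.3/33.7) + 697·(1/2)^(36.5/33.7)
      = 13.405 + 66.41 + 329 ≈ 408.81 μg.

409 μg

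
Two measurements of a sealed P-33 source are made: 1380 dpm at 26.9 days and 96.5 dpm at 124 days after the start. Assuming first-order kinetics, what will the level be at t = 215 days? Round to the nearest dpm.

8 dpm

Over Δt = 124 − 26.9 = 97.1 days, the level fell by a factor of 1380/96.5 ≈ 14.301.
n = log₂(14.301) ≈ 3.838 half-lives, so t½ = 97.1/3.838 ≈ 25.3 days.
From t = 124 to t = 215: 96.5 × (1/2)^((215−124)/25.3) ≈ 7.9755 dpm.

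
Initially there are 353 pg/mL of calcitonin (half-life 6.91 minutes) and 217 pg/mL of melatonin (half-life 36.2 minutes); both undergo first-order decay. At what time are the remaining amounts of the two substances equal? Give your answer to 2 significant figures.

Set 353·(1/2)^(t/6.91) = 217·(1/2)^(t/36.2).
Taking log₂: log₂(353/217) = t·(1/6.91 − 1/36.2).
log₂(1.6267) = 0.70197; 1/6.91 − 1/36.2 = 0.11709.
t = 0.70197 / 0.11709 ≈ 5.995 minutes.

6.0 minutes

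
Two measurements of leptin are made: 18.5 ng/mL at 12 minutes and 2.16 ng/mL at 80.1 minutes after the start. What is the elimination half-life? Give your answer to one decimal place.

Over Δt = 80.1 − 12 = 68.1 minutes, the level fell by a factor of 18.5/2.16 ≈ 8.5648.
n = log₂(8.5648) ≈ 3.0984 half-lives, so t½ = 68.1/3.0984 ≈ 21.979 minutes.

22.0 minutes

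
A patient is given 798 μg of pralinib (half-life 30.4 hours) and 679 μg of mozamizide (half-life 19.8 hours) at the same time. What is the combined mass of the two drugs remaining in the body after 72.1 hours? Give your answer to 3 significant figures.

pralinib: 798 × (1/2)^(72.1/30.4) = 798 × (1/2)^2.3717 ≈ 154.19 μg.
mozamizide: 679 × (1/2)^(72.1/19.8) = 679 × (1/2)^3.6414 ≈ 54.412 μg.
Total = 154.19 + 54.412 ≈ 208.6 μg.

209 μg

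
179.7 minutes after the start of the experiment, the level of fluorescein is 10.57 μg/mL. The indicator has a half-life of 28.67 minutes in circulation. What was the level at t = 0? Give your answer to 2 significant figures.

Number of half-lives elapsed: n = 179.7/28.67 ≈ 6.2679.
A₀ = A × 2^n = 10.57 × 2^6.2679 = 10.57 × 77.058 ≈ 814.5 μg/mL.

810 μg/mL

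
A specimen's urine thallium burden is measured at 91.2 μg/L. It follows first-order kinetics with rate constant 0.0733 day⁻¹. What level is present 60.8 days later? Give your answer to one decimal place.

1.1 μg/L

t½ = ln 2 / λ = 0.69315 / 0.0733 ≈ 9.4563 days.
Number of half-lives: n = 60.8/9.4563 ≈ 6.4296.
Remaining = 91.2 × (1/2)^6.4296 = 91.2 × 0.011601 ≈ 1.058 μg/L.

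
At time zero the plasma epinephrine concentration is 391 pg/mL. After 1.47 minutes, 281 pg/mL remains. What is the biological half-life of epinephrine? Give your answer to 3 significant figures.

A/A₀ = 281/391 ≈ 0.71867.
n = log₂(1.3915) ≈ 0.4766 half-lives elapsed in 1.47 minutes.
t½ = 1.47/0.4766 ≈ 3.0844 minutes.

3.08 minutes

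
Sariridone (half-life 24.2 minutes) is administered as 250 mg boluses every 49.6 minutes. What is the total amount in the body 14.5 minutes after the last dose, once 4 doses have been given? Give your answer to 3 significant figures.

217 mg

The 4 doses were given 163.3, 113.7, 64.1, 14.5 minutes ago.
Total = 250·(1/2)^(163.3/24.2) + 250·(1/2)^(113.7/24.2) + 250·(1/2)^(64.1/24.2) + 250·(1/2)^(14.5/24.2)
      = 2.326 + 9.6293 + 39.864 + 165.03 ≈ 216.85 mg.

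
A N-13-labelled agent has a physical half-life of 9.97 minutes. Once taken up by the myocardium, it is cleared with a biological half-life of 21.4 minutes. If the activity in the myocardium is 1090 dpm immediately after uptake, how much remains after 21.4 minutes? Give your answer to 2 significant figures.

1/t_eff = 1/t_phys + 1/t_biol = 1/9.97 + 1/21.4 = 0.14703 per minute.
t_eff = 9.97 × 21.4 / (9.97 + 21.4) ≈ 6.8013 minutes.
Remaining = 1090 × (1/2)^(21.4/6.8013) = 1090 × (1/2)^3.1464 ≈ 123.1 dpm.

120 dpm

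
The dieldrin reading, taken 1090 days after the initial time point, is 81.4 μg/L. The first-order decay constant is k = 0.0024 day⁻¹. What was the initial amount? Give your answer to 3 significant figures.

1110 μg/L

t½ = ln 2 / k = 0.69315 / 0.0024 ≈ 288.81 days.
Number of half-lives elapsed: n = 1090/288.81 ≈ 3.7741.
A₀ = A × 2^n = 81.4 × 2^3.7741 = 81.4 × 13.681 ≈ 1113.6 μg/L.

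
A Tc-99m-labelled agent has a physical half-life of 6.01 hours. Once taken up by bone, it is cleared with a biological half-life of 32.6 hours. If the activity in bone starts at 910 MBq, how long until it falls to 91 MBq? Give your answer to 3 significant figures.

16.9 hours

1/t_eff = 1/t_phys + 1/t_biol = 1/6.01 + 1/32.6 = 0.19706 per hour.
t_eff = 6.01 × 32.6 / (6.01 + 32.6) ≈ 5.0745 hours.
n = log₂(910/91) ≈ 3.3219; t = 3.3219 × 5.0745 ≈ 16.857 hours.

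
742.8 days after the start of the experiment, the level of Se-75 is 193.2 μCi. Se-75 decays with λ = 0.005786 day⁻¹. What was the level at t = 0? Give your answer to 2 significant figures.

t½ = ln 2 / λ = 0.69315 / 0.005786 ≈ 119.8 days.
Number of half-lives elapsed: n = 742.8/119.8 ≈ 6.2005.
A₀ = A × 2^n = 193.2 × 2^6.2005 = 193.2 × 73.541 ≈ 14208 μCi.

14000 μCi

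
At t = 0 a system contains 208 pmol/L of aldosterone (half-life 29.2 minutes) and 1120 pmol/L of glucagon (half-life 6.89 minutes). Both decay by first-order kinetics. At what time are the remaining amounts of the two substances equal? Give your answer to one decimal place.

21.9 minutes

Set 208·(1/2)^(t/29.2) = 1120·(1/2)^(t/6.89).
Taking log₂: log₂(208/1120) = t·(1/29.2 − 1/6.89).
log₂(0.18571) = -2.4288; 1/29.2 − 1/6.89 = -0.11089.
t = -2.4288 / -0.11089 ≈ 21.903 minutes.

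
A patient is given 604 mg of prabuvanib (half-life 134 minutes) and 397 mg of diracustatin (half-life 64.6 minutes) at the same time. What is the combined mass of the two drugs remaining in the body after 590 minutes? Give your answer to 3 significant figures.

29.3 mg

prabuvanib: 604 × (1/2)^(590/134) = 604 × (1/2)^4.403 ≈ 28.55 mg.
diracustatin: 397 × (1/2)^(590/64.6) = 397 × (1/2)^9.1331 ≈ 0.70704 mg.
Total = 28.55 + 0.70704 ≈ 29.257 mg.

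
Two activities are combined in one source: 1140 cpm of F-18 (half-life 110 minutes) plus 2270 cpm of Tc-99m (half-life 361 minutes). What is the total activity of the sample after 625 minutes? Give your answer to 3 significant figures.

F-18: 1140 × (1/2)^(625/110) = 1140 × (1/2)^5.6818 ≈ 22.208 cpm.
Tc-99m: 2270 × (1/2)^(625/361) = 2270 × (1/2)^1.7313 ≈ 683.68 cpm.
Total = 22.208 + 683.68 ≈ 705.89 cpm.

706 cpm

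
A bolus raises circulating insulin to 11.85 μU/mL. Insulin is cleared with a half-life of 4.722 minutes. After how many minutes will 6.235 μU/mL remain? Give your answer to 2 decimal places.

Fraction remaining = 6.235/11.85 ≈ 0.52616.
n = log₂(11.85/6.235) = ln(1.9006)/ln 2 ≈ 0.92643 half-lives.
t = n × t½ = 0.92643 × 4.722 ≈ 4.3746 minutes.

4.37 minutes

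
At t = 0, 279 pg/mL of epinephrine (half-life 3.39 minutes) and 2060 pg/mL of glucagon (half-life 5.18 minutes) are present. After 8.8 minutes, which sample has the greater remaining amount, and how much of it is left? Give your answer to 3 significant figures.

glucagon, 635 pg/mL

epinephrine: 279 × (1/2)^2.5959 ≈ 46.15 pg/mL.
glucagon: 2060 × (1/2)^1.6988 ≈ 634.55 pg/mL.
Glucagon has more remaining, at ≈ 634.55 pg/mL.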